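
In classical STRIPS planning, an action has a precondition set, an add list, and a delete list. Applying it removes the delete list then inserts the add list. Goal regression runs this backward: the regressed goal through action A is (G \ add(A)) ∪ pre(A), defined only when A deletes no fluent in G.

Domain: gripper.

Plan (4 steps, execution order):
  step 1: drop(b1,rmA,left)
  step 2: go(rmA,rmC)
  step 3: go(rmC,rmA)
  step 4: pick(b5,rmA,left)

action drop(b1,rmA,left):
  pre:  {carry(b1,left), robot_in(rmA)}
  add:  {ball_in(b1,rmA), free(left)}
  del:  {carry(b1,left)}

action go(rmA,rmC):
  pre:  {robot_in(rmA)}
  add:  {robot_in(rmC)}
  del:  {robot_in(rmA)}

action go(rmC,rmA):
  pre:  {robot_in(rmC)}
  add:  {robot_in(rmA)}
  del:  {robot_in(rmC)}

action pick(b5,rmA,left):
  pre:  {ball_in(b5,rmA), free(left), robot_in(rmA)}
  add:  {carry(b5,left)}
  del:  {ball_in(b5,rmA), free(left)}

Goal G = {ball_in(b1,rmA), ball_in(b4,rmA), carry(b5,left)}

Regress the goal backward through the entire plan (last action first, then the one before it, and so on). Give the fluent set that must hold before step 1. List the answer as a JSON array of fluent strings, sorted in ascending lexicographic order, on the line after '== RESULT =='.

Regress step by step:
  through step 4 (pick(b5,rmA,left)): drop {carry(b5,left)}, keep {ball_in(b1,rmA), ball_in(b4,rmA)}, require {ball_in(b5,rmA), free(left), robot_in(rmA)}
    → {ball_in(b1,rmA), ball_in(b4,rmA), ball_in(b5,rmA), free(left), robot_in(rmA)}
  through step 3 (go(rmC,rmA)): drop {robot_in(rmA)}, keep {ball_in(b1,rmA), ball_in(b4,rmA), ball_in(b5,rmA), free(left)}, require {robot_in(rmC)}
    → {ball_in(b1,rmA), ball_in(b4,rmA), ball_in(b5,rmA), free(left), robot_in(rmC)}
  through step 2 (go(rmA,rmC)): drop {robot_in(rmC)}, keep {ball_in(b1,rmA), ball_in(b4,rmA), ball_in(b5,rmA), free(left)}, require {robot_in(rmA)}
    → {ball_in(b1,rmA), ball_in(b4,rmA), ball_in(b5,rmA), free(left), robot_in(rmA)}
  through step 1 (drop(b1,rmA,left)): drop {ball_in(b1,rmA), free(left)}, keep {ball_in(b4,rmA), ball_in(b5,rmA), robot_in(rmA)}, require {carry(b1,left), robot_in(rmA)}
    → {ball_in(b4,rmA), ball_in(b5,rmA), carry(b1,left), robot_in(rmA)}

== RESULT ==
["ball_in(b4,rmA)", "ball_in(b5,rmA)", "carry(b1,left)", "robot_in(rmA)"]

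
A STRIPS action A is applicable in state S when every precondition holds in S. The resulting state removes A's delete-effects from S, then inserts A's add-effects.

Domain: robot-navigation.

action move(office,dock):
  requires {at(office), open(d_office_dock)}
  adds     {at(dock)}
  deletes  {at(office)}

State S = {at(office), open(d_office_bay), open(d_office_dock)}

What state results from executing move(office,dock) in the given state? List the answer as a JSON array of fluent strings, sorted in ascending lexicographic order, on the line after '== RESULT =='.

Progress:
  pre ⊆ S: {at(office), open(d_office_dock)} ⊆ S  — applicable
  S \ del = {open(d_office_bay), open(d_office_dock)}
  ∪ add   = {at(dock), open(d_office_bay), open(d_office_dock)}

== RESULT ==
["at(dock)", "open(d_office_bay)", "open(d_office_dock)"]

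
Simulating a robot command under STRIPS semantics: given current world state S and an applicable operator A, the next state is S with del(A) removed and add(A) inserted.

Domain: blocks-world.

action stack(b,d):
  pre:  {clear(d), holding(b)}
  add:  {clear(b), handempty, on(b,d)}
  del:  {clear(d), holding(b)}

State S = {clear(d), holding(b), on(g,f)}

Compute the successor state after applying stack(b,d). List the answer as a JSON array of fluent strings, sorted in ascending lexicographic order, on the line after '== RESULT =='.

Progress:
  pre ⊆ S: {clear(d), holding(b)} ⊆ S  — applicable
  S \ del = {on(g,f)}
  ∪ add   = {clear(b), handempty, on(b,d), on(g,f)}

== RESULT ==
["clear(b)", "handempty", "on(b,d)", "on(g,f)"]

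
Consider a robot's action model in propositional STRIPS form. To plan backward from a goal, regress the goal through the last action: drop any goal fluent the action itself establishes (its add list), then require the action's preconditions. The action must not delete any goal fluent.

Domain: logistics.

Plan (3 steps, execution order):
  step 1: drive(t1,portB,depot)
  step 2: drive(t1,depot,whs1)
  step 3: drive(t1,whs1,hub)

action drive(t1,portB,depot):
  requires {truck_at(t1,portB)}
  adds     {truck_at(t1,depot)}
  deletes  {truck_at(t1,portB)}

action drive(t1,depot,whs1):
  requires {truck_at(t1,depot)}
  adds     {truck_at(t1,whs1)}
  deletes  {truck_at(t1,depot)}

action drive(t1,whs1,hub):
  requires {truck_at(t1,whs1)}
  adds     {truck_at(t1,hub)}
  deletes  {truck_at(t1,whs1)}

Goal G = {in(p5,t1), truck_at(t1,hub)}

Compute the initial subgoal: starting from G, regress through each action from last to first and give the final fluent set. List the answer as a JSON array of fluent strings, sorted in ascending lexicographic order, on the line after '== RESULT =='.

Work backward from the goal:
  through step 3 (drive(t1,whs1,hub)): drop {truck_at(t1,hub)}, keep {in(p5,t1)}, require {truck_at(t1,whs1)}
    → {in(p5,t1), truck_at(t1,whs1)}
  through step 2 (drive(t1,depot,whs1)): drop {truck_at(t1,whs1)}, keep {in(p5,t1)}, require {truck_at(t1,depot)}
    → {in(p5,t1), truck_at(t1,depot)}
  through step 1 (drive(t1,portB,depot)): drop {truck_at(t1,depot)}, keep {in(p5,t1)}, require {truck_at(t1,portB)}
    → {in(p5,t1), truck_at(t1,portB)}

== RESULT ==
["in(p5,t1)", "truck_at(t1,portB)"]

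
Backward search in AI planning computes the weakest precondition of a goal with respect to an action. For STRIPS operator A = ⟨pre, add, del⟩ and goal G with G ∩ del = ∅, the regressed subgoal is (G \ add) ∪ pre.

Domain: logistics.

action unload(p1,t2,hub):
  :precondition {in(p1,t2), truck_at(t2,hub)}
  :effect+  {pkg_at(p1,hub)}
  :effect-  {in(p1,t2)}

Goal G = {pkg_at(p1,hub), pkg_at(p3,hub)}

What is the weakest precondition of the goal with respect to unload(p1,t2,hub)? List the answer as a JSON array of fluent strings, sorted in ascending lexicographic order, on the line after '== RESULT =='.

Compute (G \ add) ∪ pre:
  G ∩ del = {}  (empty — regression defined)
  G \ add = {pkg_at(p1,hub), pkg_at(p3,hub)} \ {pkg_at(p1,hub)} = {pkg_at(p3,hub)}
  ∪ pre   = {pkg_at(p3,hub)} ∪ {in(p1,t2), truck_at(t2,hub)}
          = {in(p1,t2), pkg_at(p3,hub), truck_at(t2,hub)}

== RESULT ==
["in(p1,t2)", "pkg_at(p3,hub)", "truck_at(t2,hub)"]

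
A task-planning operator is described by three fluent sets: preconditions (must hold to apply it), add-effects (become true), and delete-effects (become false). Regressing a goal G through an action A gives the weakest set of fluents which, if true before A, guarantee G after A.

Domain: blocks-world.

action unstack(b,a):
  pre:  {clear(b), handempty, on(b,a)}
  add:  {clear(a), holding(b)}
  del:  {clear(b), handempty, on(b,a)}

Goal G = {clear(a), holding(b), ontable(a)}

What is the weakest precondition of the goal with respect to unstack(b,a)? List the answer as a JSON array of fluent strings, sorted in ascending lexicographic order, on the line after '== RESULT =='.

Regress:
  G ∩ del = {}  (empty — regression defined)
  G \ add = {clear(a), holding(b), ontable(a)} \ {clear(a), holding(b)} = {ontable(a)}
  ∪ pre   = {ontable(a)} ∪ {clear(b), handempty, on(b,a)}
          = {clear(b), handempty, on(b,a), ontable(a)}

== RESULT ==
["clear(b)", "handempty", "on(b,a)", "ontable(a)"]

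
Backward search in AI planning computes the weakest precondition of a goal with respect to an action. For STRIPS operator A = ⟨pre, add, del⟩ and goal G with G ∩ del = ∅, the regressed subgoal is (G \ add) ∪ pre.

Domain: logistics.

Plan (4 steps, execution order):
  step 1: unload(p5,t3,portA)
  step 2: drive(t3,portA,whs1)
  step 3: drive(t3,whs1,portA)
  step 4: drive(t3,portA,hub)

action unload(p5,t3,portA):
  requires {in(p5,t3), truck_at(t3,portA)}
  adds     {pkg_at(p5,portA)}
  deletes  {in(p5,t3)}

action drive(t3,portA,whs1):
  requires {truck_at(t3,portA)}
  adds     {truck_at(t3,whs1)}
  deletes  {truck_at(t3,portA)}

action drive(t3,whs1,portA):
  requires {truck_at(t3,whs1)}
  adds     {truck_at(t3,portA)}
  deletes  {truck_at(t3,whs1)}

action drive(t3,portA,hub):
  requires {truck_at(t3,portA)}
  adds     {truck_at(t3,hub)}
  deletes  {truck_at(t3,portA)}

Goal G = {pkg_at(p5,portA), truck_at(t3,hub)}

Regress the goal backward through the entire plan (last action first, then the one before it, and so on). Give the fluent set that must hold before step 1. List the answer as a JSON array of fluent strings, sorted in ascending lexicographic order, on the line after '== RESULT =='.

Regress step by step:
  through step 4 (drive(t3,portA,hub)): drop {truck_at(t3,hub)}, keep {pkg_at(p5,portA)}, require {truck_at(t3,portA)}
    → {pkg_at(p5,portA), truck_at(t3,portA)}
  through step 3 (drive(t3,whs1,portA)): drop {truck_at(t3,portA)}, keep {pkg_at(p5,portA)}, require {truck_at(t3,whs1)}
    → {pkg_at(p5,portA), truck_at(t3,whs1)}
  through step 2 (drive(t3,portA,whs1)): drop {truck_at(t3,whs1)}, keep {pkg_at(p5,portA)}, require {truck_at(t3,portA)}
    → {pkg_at(p5,portA), truck_at(t3,portA)}
  through step 1 (unload(p5,t3,portA)): drop {pkg_at(p5,portA)}, keep {truck_at(t3,portA)}, require {in(p5,t3), truck_at(t3,portA)}
    → {in(p5,t3), truck_at(t3,portA)}

== RESULT ==
["in(p5,t3)", "truck_at(t3,portA)"]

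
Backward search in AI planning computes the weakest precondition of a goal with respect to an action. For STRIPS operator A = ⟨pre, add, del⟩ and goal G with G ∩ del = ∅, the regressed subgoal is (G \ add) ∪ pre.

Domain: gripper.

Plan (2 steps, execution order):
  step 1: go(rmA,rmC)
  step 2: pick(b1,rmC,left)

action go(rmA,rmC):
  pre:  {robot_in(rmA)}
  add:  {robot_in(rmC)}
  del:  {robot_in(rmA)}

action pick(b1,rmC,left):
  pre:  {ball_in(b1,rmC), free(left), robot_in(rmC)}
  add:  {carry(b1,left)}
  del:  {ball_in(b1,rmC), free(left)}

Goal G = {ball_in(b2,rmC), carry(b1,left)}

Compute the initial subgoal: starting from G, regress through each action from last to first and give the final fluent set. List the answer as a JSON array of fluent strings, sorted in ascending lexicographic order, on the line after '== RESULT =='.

Regress step by step:
  through step 2 (pick(b1,rmC,left)): drop {carry(b1,left)}, keep {ball_in(b2,rmC)}, require {ball_in(b1,rmC), free(left), robot_in(rmC)}
    → {ball_in(b1,rmC), ball_in(b2,rmC), free(left), robot_in(rmC)}
  through step 1 (go(rmA,rmC)): drop {robot_in(rmC)}, keep {ball_in(b1,rmC), ball_in(b2,rmC), free(left)}, require {robot_in(rmA)}
    → {ball_in(b1,rmC), ball_in(b2,rmC), free(left), robot_in(rmA)}

== RESULT ==
["ball_in(b1,rmC)", "ball_in(b2,rmC)", "free(left)", "robot_in(rmA)"]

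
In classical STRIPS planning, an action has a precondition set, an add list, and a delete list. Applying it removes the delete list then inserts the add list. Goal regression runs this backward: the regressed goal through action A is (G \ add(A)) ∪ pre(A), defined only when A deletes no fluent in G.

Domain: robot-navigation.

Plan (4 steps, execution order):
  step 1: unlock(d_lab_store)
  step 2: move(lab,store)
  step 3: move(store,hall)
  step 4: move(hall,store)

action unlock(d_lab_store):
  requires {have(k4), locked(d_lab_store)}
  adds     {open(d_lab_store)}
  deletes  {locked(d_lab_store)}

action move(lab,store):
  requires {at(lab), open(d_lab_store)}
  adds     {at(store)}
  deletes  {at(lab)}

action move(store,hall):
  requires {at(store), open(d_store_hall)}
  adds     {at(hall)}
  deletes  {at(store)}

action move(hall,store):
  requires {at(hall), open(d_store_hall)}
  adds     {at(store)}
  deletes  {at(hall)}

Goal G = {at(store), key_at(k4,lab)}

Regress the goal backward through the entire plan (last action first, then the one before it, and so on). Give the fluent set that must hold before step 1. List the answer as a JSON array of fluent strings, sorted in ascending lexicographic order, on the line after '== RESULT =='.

Regress step by step:
  through step 4 (move(hall,store)): drop {at(store)}, keep {key_at(k4,lab)}, require {at(hall), open(d_store_hall)}
    → {at(hall), key_at(k4,lab), open(d_store_hall)}
  through step 3 (move(store,hall)): drop {at(hall)}, keep {key_at(k4,lab), open(d_store_hall)}, require {at(store), open(d_store_hall)}
    → {at(store), key_at(k4,lab), open(d_store_hall)}
  through step 2 (move(lab,store)): drop {at(store)}, keep {key_at(k4,lab), open(d_store_hall)}, require {at(lab), open(d_lab_store)}
    → {at(lab), key_at(k4,lab), open(d_lab_store), open(d_store_hall)}
  through step 1 (unlock(d_lab_store)): drop {open(d_lab_store)}, keep {at(lab), key_at(k4,lab), open(d_store_hall)}, require {have(k4), locked(d_lab_store)}
    → {at(lab), have(k4), key_at(k4,lab), locked(d_lab_store), open(d_store_hall)}

== RESULT ==
["at(lab)", "have(k4)", "key_at(k4,lab)", "locked(d_lab_store)", "open(d_store_hall)"]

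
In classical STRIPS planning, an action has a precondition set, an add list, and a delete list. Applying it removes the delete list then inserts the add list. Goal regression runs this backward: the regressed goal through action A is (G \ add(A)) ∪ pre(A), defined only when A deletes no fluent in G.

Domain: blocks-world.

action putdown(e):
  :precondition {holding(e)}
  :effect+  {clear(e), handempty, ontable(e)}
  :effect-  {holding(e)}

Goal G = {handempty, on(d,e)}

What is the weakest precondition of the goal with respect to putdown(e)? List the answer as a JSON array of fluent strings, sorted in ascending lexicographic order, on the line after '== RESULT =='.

Compute (G \ add) ∪ pre:
  G ∩ del = {}  (empty — regression defined)
  G \ add = {handempty, on(d,e)} \ {clear(e), handempty, ontable(e)} = {on(d,e)}
  ∪ pre   = {on(d,e)} ∪ {holding(e)}
          = {holding(e), on(d,e)}

== RESULT ==
["holding(e)", "on(d,e)"]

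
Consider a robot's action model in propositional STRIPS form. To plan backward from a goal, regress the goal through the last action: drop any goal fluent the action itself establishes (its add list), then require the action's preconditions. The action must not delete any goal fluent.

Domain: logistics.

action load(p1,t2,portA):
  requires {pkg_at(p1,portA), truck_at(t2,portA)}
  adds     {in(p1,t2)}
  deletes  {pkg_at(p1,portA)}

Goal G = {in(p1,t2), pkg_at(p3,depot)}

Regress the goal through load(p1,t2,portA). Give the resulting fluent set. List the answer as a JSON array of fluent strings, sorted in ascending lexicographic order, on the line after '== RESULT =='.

Regress:
  G ∩ del = {}  (empty — regression defined)
  G \ add = {in(p1,t2), pkg_at(p3,depot)} \ {in(p1,t2)} = {pkg_at(p3,depot)}
  ∪ pre   = {pkg_at(p3,depot)} ∪ {pkg_at(p1,portA), truck_at(t2,portA)}
          = {pkg_at(p1,portA), pkg_at(p3,depot), truck_at(t2,portA)}

== RESULT ==
["pkg_at(p1,portA)", "pkg_at(p3,depot)", "truck_at(t2,portA)"]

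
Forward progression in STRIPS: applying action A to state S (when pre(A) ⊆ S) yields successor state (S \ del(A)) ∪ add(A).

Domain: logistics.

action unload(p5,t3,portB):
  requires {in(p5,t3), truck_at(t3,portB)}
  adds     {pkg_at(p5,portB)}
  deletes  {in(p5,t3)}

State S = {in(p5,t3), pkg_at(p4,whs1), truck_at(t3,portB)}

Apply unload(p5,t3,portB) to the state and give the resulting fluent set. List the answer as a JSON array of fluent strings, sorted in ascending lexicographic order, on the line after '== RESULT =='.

Compute (S \ del) ∪ add:
  pre ⊆ S: {in(p5,t3), truck_at(t3,portB)} ⊆ S  — applicable
  S \ del = {pkg_at(p4,whs1), truck_at(t3,portB)}
  ∪ add   = {pkg_at(p4,whs1), pkg_at(p5,portB), truck_at(t3,portB)}

== RESULT ==
["pkg_at(p4,whs1)", "pkg_at(p5,portB)", "truck_at(t3,portB)"]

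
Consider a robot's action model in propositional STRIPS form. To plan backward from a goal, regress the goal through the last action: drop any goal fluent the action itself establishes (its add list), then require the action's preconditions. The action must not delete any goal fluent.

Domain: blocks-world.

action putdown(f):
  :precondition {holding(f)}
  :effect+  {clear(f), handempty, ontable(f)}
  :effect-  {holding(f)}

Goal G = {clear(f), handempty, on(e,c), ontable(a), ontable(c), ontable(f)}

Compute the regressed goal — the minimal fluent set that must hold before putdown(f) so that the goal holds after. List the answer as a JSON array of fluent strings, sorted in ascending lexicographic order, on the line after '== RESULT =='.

Compute (G \ add) ∪ pre:
  G ∩ del = {}  (empty — regression defined)
  G \ add = {clear(f), handempty, on(e,c), ontable(a), ontable(c), ontable(f)} \ {clear(f), handempty, ontable(f)} = {on(e,c), ontable(a), ontable(c)}
  ∪ pre   = {on(e,c), ontable(a), ontable(c)} ∪ {holding(f)}
          = {holding(f), on(e,c), ontable(a), ontable(c)}

== RESULT ==
["holding(f)", "on(e,c)", "ontable(a)", "ontable(c)"]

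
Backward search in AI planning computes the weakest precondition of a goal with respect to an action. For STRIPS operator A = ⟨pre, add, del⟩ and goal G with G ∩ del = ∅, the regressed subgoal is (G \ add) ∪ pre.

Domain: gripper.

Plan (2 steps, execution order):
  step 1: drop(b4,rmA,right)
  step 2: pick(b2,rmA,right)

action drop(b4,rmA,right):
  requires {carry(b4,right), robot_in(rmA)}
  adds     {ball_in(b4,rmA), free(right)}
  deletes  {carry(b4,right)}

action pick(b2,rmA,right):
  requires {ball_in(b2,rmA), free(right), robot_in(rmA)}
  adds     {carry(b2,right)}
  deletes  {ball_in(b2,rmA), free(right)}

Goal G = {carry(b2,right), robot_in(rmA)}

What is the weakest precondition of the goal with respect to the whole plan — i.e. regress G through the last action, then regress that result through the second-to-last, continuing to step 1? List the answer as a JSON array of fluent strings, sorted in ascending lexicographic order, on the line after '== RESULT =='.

Work backward from the goal:
  through step 2 (pick(b2,rmA,right)): drop {carry(b2,right)}, keep {robot_in(rmA)}, require {ball_in(b2,rmA), free(right), robot_in(rmA)}
    → {ball_in(b2,rmA), free(right), robot_in(rmA)}
  through step 1 (drop(b4,rmA,right)): drop {free(right)}, keep {ball_in(b2,rmA), robot_in(rmA)}, require {carry(b4,right), robot_in(rmA)}
    → {ball_in(b2,rmA), carry(b4,right), robot_in(rmA)}

== RESULT ==
["ball_in(b2,rmA)", "carry(b4,right)", "robot_in(rmA)"]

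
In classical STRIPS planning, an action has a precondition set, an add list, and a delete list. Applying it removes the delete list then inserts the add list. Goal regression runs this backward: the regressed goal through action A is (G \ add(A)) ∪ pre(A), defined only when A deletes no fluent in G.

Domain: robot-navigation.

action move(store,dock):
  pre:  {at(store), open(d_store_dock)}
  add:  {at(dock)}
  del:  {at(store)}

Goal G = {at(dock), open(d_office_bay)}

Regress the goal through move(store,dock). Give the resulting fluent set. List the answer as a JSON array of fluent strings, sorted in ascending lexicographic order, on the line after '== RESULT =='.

Compute (G \ add) ∪ pre:
  G ∩ del = {}  (empty — regression defined)
  G \ add = {at(dock), open(d_office_bay)} \ {at(dock)} = {open(d_office_bay)}
  ∪ pre   = {open(d_office_bay)} ∪ {at(store), open(d_store_dock)}
          = {at(store), open(d_office_bay), open(d_store_dock)}

== RESULT ==
["at(store)", "open(d_office_bay)", "open(d_store_dock)"]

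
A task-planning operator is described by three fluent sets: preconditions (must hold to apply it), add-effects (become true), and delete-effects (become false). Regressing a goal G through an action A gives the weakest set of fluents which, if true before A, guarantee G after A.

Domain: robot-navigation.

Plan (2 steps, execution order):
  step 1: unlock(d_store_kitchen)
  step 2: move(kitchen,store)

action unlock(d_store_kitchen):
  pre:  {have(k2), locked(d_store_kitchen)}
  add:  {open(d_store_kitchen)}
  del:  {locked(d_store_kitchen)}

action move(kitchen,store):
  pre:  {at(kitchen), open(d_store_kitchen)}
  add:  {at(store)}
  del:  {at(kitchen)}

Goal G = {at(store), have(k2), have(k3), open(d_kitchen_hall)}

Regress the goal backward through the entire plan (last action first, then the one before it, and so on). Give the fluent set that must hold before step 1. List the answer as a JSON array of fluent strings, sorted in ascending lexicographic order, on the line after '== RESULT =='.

Regress step by step:
  through step 2 (move(kitchen,store)): drop {at(store)}, keep {have(k2), have(k3), open(d_kitchen_hall)}, require {at(kitchen), open(d_store_kitchen)}
    → {at(kitchen), have(k2), have(k3), open(d_kitchen_hall), open(d_store_kitchen)}
  through step 1 (unlock(d_store_kitchen)): drop {open(d_store_kitchen)}, keep {at(kitchen), have(k2), have(k3), open(d_kitchen_hall)}, require {have(k2), locked(d_store_kitchen)}
    → {at(kitchen), have(k2), have(k3), locked(d_store_kitchen), open(d_kitchen_hall)}

== RESULT ==
["at(kitchen)", "have(k2)", "have(k3)", "locked(d_store_kitchen)", "open(d_kitchen_hall)"]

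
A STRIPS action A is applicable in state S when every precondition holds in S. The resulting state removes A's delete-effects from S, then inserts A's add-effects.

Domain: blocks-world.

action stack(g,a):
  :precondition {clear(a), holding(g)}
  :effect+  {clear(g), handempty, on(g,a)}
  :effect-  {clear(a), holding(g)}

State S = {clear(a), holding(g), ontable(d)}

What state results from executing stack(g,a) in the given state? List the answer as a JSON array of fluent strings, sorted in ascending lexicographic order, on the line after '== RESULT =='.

Compute (S \ del) ∪ add:
  pre ⊆ S: {clear(a), holding(g)} ⊆ S  — applicable
  S \ del = {ontable(d)}
  ∪ add   = {clear(g), handempty, on(g,a), ontable(d)}

== RESULT ==
["clear(g)", "handempty", "on(g,a)", "ontable(d)"]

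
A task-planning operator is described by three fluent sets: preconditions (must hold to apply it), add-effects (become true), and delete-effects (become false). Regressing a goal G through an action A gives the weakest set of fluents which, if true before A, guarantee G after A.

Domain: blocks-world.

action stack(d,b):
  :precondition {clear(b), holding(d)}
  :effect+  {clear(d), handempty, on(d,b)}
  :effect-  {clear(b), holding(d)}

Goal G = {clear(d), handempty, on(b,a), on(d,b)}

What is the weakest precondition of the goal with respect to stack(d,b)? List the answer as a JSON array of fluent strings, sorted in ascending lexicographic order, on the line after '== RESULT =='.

Regress:
  G ∩ del = {}  (empty — regression defined)
  G \ add = {clear(d), handempty, on(b,a), on(d,b)} \ {clear(d), handempty, on(d,b)} = {on(b,a)}
  ∪ pre   = {on(b,a)} ∪ {clear(b), holding(d)}
          = {clear(b), holding(d), on(b,a)}

== RESULT ==
["clear(b)", "holding(d)", "on(b,a)"]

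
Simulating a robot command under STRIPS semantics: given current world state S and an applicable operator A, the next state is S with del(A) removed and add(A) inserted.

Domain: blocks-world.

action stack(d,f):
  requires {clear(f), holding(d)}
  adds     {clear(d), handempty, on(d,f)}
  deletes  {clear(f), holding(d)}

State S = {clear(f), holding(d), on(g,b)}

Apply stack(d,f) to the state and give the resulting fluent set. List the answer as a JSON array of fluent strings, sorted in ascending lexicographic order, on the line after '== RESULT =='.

Compute (S \ del) ∪ add:
  pre ⊆ S: {clear(f), holding(d)} ⊆ S  — applicable
  S \ del = {on(g,b)}
  ∪ add   = {clear(d), handempty, on(d,f), on(g,b)}

== RESULT ==
["clear(d)", "handempty", "on(d,f)", "on(g,b)"]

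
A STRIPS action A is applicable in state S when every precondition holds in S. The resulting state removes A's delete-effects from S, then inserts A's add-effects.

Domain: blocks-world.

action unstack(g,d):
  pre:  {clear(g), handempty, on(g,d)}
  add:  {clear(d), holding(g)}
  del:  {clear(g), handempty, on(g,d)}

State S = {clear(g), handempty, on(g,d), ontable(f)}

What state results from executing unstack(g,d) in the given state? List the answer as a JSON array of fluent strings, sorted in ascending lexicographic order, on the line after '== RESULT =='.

Compute (S \ del) ∪ add:
  pre ⊆ S: {clear(g), handempty, on(g,d)} ⊆ S  — applicable
  S \ del = {ontable(f)}
  ∪ add   = {clear(d), holding(g), ontable(f)}

== RESULT ==
["clear(d)", "holding(g)", "ontable(f)"]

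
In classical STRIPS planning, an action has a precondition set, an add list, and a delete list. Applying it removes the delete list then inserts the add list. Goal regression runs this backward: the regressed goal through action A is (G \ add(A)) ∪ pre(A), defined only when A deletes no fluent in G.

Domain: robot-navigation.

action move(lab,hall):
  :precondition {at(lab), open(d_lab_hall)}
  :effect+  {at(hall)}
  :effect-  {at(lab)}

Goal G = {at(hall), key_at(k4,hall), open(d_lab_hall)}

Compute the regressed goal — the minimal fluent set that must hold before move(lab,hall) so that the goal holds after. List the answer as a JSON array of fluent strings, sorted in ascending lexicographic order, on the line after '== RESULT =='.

Compute (G \ add) ∪ pre:
  G ∩ del = {}  (empty — regression defined)
  G \ add = {at(hall), key_at(k4,hall), open(d_lab_hall)} \ {at(hall)} = {key_at(k4,hall), open(d_lab_hall)}
  ∪ pre   = {key_at(k4,hall), open(d_lab_hall)} ∪ {at(lab), open(d_lab_hall)}
          = {at(lab), key_at(k4,hall), open(d_lab_hall)}

== RESULT ==
["at(lab)", "key_at(k4,hall)", "open(d_lab_hall)"]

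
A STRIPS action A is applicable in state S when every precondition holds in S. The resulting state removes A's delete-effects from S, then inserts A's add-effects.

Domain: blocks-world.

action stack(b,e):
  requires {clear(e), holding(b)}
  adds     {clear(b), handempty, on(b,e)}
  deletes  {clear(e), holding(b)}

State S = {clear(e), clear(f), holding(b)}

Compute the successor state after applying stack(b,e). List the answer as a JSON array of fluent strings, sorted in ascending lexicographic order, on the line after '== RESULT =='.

Compute (S \ del) ∪ add:
  pre ⊆ S: {clear(e), holding(b)} ⊆ S  — applicable
  S \ del = {clear(f)}
  ∪ add   = {clear(b), clear(f), handempty, on(b,e)}

== RESULT ==
["clear(b)", "clear(f)", "handempty", "on(b,e)"]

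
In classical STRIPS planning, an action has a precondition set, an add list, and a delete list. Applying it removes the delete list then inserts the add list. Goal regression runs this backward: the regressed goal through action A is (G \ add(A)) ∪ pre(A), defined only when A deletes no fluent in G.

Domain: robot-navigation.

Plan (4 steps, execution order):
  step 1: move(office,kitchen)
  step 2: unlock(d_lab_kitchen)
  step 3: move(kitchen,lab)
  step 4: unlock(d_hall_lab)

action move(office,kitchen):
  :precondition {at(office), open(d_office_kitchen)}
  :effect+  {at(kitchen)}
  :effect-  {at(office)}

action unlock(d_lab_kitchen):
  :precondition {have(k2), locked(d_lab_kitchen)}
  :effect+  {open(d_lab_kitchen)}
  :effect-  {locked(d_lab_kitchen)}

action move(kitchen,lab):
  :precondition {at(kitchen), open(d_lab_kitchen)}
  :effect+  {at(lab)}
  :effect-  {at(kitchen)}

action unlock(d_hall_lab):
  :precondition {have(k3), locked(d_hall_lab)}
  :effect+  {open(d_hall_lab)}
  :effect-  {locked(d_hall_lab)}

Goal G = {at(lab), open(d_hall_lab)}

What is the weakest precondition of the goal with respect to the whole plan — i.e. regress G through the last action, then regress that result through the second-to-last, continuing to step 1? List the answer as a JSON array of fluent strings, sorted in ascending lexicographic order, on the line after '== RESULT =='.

Work backward from the goal:
  through step 4 (unlock(d_hall_lab)): drop {open(d_hall_lab)}, keep {at(lab)}, require {have(k3), locked(d_hall_lab)}
    → {at(lab), have(k3), locked(d_hall_lab)}
  through step 3 (move(kitchen,lab)): drop {at(lab)}, keep {have(k3), locked(d_hall_lab)}, require {at(kitchen), open(d_lab_kitchen)}
    → {at(kitchen), have(k3), locked(d_hall_lab), open(d_lab_kitchen)}
  through step 2 (unlock(d_lab_kitchen)): drop {open(d_lab_kitchen)}, keep {at(kitchen), have(k3), locked(d_hall_lab)}, require {have(k2), locked(d_lab_kitchen)}
    → {at(kitchen), have(k2), have(k3), locked(d_hall_lab), locked(d_lab_kitchen)}
  through step 1 (move(office,kitchen)): drop {at(kitchen)}, keep {have(k2), have(k3), locked(d_hall_lab), locked(d_lab_kitchen)}, require {at(office), open(d_office_kitchen)}
    → {at(office), have(k2), have(k3), locked(d_hall_lab), locked(d_lab_kitchen), open(d_office_kitchen)}

== RESULT ==
["at(office)", "have(k2)", "have(k3)", "locked(d_hall_lab)", "locked(d_lab_kitchen)", "open(d_office_kitchen)"]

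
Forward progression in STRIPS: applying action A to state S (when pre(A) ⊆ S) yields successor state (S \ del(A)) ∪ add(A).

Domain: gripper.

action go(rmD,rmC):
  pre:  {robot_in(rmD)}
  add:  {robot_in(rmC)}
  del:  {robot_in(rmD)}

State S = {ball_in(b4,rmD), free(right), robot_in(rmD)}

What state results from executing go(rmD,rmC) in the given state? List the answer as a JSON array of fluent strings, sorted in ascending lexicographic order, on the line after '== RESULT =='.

Compute (S \ del) ∪ add:
  pre ⊆ S: {robot_in(rmD)} ⊆ S  — applicable
  S \ del = {ball_in(b4,rmD), free(right)}
  ∪ add   = {ball_in(b4,rmD), free(right), robot_in(rmC)}

== RESULT ==
["ball_in(b4,rmD)", "free(right)", "robot_in(rmC)"]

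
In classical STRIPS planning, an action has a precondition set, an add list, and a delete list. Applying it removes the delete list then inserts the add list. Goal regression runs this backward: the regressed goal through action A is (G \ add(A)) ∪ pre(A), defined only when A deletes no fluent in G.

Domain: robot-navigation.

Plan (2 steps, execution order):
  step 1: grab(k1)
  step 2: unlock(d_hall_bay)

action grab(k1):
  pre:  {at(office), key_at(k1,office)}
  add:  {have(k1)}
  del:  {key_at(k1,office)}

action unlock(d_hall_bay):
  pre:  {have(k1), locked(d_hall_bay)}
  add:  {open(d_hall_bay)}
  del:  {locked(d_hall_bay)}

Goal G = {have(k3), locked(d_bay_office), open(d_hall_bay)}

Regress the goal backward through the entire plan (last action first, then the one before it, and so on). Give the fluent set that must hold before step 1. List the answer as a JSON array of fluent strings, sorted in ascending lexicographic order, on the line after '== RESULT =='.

Regress step by step:
  through step 2 (unlock(d_hall_bay)): drop {open(d_hall_bay)}, keep {have(k3), locked(d_bay_office)}, require {have(k1), locked(d_hall_bay)}
    → {have(k1), have(k3), locked(d_bay_office), locked(d_hall_bay)}
  through step 1 (grab(k1)): drop {have(k1)}, keep {have(k3), locked(d_bay_office), locked(d_hall_bay)}, require {at(office), key_at(k1,office)}
    → {at(office), have(k3), key_at(k1,office), locked(d_bay_office), locked(d_hall_bay)}

== RESULT ==
["at(office)", "have(k3)", "key_at(k1,office)", "locked(d_bay_office)", "locked(d_hall_bay)"]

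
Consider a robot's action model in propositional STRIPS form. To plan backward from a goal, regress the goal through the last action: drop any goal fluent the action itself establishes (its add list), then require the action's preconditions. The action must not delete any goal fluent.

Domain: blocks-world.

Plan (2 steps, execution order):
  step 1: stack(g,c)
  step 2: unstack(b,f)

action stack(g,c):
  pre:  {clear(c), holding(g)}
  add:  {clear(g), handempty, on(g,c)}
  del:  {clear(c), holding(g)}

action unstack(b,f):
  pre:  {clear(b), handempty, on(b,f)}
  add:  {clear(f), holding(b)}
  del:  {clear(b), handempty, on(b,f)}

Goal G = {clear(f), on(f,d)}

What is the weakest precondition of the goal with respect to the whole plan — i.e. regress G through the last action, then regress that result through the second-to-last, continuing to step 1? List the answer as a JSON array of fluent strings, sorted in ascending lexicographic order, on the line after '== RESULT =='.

Work backward from the goal:
  through step 2 (unstack(b,f)): drop {clear(f)}, keep {on(f,d)}, require {clear(b), handempty, on(b,f)}
    → {clear(b), handempty, on(b,f), on(f,d)}
  through step 1 (stack(g,c)): drop {handempty}, keep {clear(b), on(b,f), on(f,d)}, require {clear(c), holding(g)}
    → {clear(b), clear(c), holding(g), on(b,f), on(f,d)}

== RESULT ==
["clear(b)", "clear(c)", "holding(g)", "on(b,f)", "on(f,d)"]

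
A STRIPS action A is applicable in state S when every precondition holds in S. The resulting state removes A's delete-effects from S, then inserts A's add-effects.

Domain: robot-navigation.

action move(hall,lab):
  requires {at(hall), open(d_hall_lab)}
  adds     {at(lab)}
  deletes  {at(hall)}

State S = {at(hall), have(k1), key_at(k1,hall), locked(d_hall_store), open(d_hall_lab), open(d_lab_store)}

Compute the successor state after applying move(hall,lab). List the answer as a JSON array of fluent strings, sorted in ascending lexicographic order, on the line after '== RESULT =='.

Compute (S \ del) ∪ add:
  pre ⊆ S: {at(hall), open(d_hall_lab)} ⊆ S  — applicable
  S \ del = {have(k1), key_at(k1,hall), locked(d_hall_store), open(d_hall_lab), open(d_lab_store)}
  ∪ add   = {at(lab), have(k1), key_at(k1,hall), locked(d_hall_store), open(d_hall_lab), open(d_lab_store)}

== RESULT ==
["at(lab)", "have(k1)", "key_at(k1,hall)", "locked(d_hall_store)", "open(d_hall_lab)", "open(d_lab_store)"]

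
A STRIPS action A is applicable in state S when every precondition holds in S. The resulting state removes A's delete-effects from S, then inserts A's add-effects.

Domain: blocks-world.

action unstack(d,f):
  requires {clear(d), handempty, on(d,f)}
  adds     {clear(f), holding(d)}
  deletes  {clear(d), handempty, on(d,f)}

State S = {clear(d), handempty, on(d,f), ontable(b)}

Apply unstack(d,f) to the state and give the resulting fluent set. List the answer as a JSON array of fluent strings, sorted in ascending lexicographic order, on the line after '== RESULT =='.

Progress:
  pre ⊆ S: {clear(d), handempty, on(d,f)} ⊆ S  — applicable
  S \ del = {ontable(b)}
  ∪ add   = {clear(f), holding(d), ontable(b)}

== RESULT ==
["clear(f)", "holding(d)", "ontable(b)"]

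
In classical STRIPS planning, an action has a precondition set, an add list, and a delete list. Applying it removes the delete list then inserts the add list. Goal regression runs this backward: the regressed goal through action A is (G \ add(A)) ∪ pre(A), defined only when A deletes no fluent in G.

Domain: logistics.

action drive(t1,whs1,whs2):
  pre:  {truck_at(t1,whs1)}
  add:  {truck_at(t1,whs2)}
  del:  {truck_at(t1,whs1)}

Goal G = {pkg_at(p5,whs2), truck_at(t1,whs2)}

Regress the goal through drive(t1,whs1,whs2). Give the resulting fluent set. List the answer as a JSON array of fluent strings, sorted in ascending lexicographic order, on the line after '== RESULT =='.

Regress:
  G ∩ del = {}  (empty — regression defined)
  G \ add = {pkg_at(p5,whs2), truck_at(t1,whs2)} \ {truck_at(t1,whs2)} = {pkg_at(p5,whs2)}
  ∪ pre   = {pkg_at(p5,whs2)} ∪ {truck_at(t1,whs1)}
          = {pkg_at(p5,whs2), truck_at(t1,whs1)}

== RESULT ==
["pkg_at(p5,whs2)", "truck_at(t1,whs1)"]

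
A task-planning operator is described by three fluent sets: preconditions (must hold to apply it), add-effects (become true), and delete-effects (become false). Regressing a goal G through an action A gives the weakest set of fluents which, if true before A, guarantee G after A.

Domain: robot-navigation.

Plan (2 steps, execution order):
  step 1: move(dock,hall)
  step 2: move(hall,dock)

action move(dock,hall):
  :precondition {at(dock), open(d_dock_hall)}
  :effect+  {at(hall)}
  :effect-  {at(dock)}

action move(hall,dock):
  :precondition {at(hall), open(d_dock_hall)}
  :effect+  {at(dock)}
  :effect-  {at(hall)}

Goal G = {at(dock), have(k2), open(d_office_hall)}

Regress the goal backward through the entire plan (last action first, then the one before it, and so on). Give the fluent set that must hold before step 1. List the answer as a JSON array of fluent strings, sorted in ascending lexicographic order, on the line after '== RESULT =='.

Regress step by step:
  through step 2 (move(hall,dock)): drop {at(dock)}, keep {have(k2), open(d_office_hall)}, require {at(hall), open(d_dock_hall)}
    → {at(hall), have(k2), open(d_dock_hall), open(d_office_hall)}
  through step 1 (move(dock,hall)): drop {at(hall)}, keep {have(k2), open(d_dock_hall), open(d_office_hall)}, require {at(dock), open(d_dock_hall)}
    → {at(dock), have(k2), open(d_dock_hall), open(d_office_hall)}

== RESULT ==
["at(dock)", "have(k2)", "open(d_dock_hall)", "open(d_office_hall)"]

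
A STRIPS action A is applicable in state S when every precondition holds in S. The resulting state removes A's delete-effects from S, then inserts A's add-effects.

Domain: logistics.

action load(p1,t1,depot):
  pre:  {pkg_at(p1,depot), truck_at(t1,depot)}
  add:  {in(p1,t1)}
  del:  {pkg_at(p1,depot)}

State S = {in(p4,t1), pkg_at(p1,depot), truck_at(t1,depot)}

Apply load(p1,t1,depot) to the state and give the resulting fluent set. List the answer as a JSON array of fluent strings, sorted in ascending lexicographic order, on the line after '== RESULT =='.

Compute (S \ del) ∪ add:
  pre ⊆ S: {pkg_at(p1,depot), truck_at(t1,depot)} ⊆ S  — applicable
  S \ del = {in(p4,t1), truck_at(t1,depot)}
  ∪ add   = {in(p1,t1), in(p4,t1), truck_at(t1,depot)}

== RESULT ==
["in(p1,t1)", "in(p4,t1)", "truck_at(t1,depot)"]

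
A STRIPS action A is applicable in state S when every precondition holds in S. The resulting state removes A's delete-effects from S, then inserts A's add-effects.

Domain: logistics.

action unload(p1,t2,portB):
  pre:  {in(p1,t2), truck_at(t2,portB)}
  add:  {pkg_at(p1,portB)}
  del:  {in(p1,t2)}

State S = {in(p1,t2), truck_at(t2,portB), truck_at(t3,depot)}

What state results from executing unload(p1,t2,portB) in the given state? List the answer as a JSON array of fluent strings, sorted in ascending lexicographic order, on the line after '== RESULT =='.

Compute (S \ del) ∪ add:
  pre ⊆ S: {in(p1,t2), truck_at(t2,portB)} ⊆ S  — applicable
  S \ del = {truck_at(t2,portB), truck_at(t3,depot)}
  ∪ add   = {pkg_at(p1,portB), truck_at(t2,portB), truck_at(t3,depot)}

== RESULT ==
["pkg_at(p1,portB)", "truck_at(t2,portB)", "truck_at(t3,depot)"]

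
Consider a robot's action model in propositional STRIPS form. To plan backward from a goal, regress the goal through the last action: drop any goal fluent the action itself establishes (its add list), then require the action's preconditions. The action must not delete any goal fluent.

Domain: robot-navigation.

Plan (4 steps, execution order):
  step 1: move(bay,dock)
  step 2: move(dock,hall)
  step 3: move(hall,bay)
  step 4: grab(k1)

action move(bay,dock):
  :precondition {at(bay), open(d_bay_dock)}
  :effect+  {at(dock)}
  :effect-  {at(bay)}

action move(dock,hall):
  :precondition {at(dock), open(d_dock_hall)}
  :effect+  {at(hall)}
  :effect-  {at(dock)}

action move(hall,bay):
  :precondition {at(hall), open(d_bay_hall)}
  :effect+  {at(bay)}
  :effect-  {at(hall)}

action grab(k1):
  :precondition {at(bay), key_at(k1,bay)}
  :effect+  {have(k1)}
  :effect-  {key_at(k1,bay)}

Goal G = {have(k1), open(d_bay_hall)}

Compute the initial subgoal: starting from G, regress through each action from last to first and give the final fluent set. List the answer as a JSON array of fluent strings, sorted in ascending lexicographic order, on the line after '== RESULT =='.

Work backward from the goal:
  through step 4 (grab(k1)): drop {have(k1)}, keep {open(d_bay_hall)}, require {at(bay), key_at(k1,bay)}
    → {at(bay), key_at(k1,bay), open(d_bay_hall)}
  through step 3 (move(hall,bay)): drop {at(bay)}, keep {key_at(k1,bay), open(d_bay_hall)}, require {at(hall), open(d_bay_hall)}
    → {at(hall), key_at(k1,bay), open(d_bay_hall)}
  through step 2 (move(dock,hall)): drop {at(hall)}, keep {key_at(k1,bay), open(d_bay_hall)}, require {at(dock), open(d_dock_hall)}
    → {at(dock), key_at(k1,bay), open(d_bay_hall), open(d_dock_hall)}
  through step 1 (move(bay,dock)): drop {at(dock)}, keep {key_at(k1,bay), open(d_bay_hall), open(d_dock_hall)}, require {at(bay), open(d_bay_dock)}
    → {at(bay), key_at(k1,bay), open(d_bay_dock), open(d_bay_hall), open(d_dock_hall)}

== RESULT ==
["at(bay)", "key_at(k1,bay)", "open(d_bay_dock)", "open(d_bay_hall)", "open(d_dock_hall)"]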